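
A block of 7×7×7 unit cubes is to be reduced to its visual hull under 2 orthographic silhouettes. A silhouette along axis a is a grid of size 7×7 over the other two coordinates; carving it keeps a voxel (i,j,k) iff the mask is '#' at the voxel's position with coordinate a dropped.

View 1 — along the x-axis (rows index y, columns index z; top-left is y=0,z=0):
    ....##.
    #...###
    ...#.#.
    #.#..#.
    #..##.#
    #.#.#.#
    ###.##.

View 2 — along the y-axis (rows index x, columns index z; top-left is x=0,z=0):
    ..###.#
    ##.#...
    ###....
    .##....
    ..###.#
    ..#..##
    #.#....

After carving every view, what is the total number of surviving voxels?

before carving: 343 voxels (7×7×7)
[1] x-view keeps 24 columns → grid now 168
[2] y-view keeps 21 columns → grid now 66

|visual hull| = 66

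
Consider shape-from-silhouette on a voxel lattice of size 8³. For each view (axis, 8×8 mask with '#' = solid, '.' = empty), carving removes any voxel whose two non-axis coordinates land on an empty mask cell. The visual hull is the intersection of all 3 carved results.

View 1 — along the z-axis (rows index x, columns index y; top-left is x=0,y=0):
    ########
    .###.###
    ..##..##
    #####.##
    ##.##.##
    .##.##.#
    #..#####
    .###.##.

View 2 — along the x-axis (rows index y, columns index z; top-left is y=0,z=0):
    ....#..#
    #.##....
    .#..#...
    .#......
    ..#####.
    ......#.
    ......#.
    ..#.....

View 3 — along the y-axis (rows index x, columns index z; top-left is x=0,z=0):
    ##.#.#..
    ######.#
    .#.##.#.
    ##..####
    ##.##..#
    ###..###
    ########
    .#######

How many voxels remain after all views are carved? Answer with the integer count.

voxel count = 60

before carving: 512 voxels (8×8×8)
after view 1 [z-axis, 47 of 64 cells solid] → remaining = 376
after view 2 [x-axis, 16 of 64 cells solid] → remaining = 89
after view 3 [y-axis, 47 of 64 cells solid] → remaining = 60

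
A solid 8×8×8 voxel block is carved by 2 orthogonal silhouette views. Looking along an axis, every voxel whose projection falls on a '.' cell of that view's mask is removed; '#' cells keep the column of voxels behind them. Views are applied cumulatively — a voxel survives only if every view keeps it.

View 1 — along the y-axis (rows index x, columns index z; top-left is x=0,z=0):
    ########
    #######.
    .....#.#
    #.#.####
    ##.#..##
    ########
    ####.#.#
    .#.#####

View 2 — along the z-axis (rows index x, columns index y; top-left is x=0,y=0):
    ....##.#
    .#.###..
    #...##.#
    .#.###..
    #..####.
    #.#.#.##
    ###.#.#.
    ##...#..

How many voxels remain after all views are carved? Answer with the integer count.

197 voxels

before carving: 512 voxels (8×8×8)
  1. axis=1 (XZ plane), |mask|=48  ⇒  voxels=384
  2. axis=2 (XY plane), |mask|=33  ⇒  voxels=197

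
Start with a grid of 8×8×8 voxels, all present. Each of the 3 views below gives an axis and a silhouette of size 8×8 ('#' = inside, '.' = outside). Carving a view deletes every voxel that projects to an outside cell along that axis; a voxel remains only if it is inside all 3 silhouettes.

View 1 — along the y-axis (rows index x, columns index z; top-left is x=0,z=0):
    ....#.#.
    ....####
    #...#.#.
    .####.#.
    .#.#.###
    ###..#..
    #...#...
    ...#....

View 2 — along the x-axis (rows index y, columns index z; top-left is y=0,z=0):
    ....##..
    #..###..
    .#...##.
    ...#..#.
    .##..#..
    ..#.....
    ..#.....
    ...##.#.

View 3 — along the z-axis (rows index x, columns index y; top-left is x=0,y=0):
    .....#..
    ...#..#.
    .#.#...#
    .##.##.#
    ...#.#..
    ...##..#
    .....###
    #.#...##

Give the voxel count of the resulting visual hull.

23 voxels

before carving: 512 voxels (8×8×8)
carve view 1 (along y, XZ-mask fill 26/64): 208 voxels remain
carve view 2 (along x, YZ-mask fill 19/64): 66 voxels remain
carve view 3 (along z, XY-mask fill 23/64): 23 voxels remain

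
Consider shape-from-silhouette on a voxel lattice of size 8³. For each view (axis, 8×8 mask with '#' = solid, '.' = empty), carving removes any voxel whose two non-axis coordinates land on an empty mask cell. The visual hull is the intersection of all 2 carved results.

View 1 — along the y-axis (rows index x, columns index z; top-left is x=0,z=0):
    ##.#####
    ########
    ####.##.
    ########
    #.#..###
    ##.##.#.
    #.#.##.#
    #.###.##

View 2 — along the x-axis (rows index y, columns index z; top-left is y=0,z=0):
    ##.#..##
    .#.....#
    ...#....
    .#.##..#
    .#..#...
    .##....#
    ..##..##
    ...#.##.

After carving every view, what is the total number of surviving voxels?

|visual hull| = 144

initial block: 8^3 = 512
  1. axis=1 (XZ plane), |mask|=50  ⇒  voxels=400
  2. axis=0 (YZ plane), |mask|=24  ⇒  voxels=144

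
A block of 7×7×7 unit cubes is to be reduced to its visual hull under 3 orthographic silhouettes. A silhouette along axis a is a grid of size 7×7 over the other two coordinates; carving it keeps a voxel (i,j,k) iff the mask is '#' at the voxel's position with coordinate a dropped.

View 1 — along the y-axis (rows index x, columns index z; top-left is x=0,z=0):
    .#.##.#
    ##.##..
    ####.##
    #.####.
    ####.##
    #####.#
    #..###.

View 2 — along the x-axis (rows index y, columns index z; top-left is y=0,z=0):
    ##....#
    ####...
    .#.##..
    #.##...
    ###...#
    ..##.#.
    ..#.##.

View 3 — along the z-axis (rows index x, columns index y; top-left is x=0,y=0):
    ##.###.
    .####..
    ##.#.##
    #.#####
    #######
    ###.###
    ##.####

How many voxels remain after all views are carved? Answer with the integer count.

|visual hull| = 96

full grid |V| = 343
after view 1 [y-axis, 35 of 49 cells solid] → remaining = 245
after view 2 [x-axis, 23 of 49 cells solid] → remaining = 118
after view 3 [z-axis, 39 of 49 cells solid] → remaining = 96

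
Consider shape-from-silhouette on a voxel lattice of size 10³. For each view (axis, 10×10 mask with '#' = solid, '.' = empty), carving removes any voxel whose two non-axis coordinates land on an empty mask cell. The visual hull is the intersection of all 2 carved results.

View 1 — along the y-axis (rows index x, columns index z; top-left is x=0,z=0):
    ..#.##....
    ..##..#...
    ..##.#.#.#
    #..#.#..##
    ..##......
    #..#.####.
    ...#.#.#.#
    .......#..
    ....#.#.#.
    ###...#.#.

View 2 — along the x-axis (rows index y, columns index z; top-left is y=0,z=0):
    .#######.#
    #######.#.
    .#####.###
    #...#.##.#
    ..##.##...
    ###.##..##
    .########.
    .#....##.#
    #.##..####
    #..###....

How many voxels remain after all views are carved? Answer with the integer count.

before carving: 1000 voxels (10×10×10)
[1] y-view keeps 37 columns → grid now 370
[2] x-view keeps 63 columns → grid now 237

|visual hull| = 237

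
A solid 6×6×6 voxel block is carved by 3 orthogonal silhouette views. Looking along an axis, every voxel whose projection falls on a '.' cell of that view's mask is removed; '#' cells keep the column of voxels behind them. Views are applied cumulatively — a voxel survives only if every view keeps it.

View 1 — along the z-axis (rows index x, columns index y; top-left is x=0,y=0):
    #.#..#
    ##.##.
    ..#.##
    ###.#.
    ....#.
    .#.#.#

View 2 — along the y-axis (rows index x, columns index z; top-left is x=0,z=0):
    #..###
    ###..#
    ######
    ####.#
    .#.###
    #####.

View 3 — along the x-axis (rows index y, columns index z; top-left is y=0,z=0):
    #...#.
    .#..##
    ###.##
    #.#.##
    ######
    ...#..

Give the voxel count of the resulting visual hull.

remaining voxels: 50

start: 6×6×6 = 216 voxels
[1] z-view keeps 18 columns → grid now 108
[2] y-view keeps 28 columns → grid now 85
[3] x-view keeps 21 columns → grid now 50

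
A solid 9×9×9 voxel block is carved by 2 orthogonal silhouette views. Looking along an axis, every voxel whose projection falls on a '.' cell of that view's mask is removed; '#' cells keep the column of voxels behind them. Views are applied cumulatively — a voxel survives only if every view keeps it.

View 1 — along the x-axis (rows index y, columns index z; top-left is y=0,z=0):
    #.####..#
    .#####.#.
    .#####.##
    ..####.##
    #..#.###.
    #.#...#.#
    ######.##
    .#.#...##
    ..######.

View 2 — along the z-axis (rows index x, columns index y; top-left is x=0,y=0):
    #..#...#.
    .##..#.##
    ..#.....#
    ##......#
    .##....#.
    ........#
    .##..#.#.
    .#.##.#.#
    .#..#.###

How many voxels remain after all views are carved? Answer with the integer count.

before carving: 729 voxels (9×9×9)
after view 1 [x-axis, 52 of 81 cells solid] → remaining = 468
after view 2 [z-axis, 31 of 81 cells solid] → remaining = 178

178 voxels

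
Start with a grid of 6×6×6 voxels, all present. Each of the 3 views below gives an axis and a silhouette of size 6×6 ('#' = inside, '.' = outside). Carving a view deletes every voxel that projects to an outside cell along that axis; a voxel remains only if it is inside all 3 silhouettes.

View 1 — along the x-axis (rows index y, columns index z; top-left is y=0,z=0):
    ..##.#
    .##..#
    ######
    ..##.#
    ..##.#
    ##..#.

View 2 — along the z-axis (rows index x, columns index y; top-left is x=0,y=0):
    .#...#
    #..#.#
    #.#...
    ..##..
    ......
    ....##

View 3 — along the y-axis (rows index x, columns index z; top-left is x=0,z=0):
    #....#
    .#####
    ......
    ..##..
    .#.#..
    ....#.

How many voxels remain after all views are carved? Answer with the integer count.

|visual hull| = 15

start: 6×6×6 = 216 voxels
  1. axis=0 (YZ plane), |mask|=21  ⇒  voxels=126
  2. axis=2 (XY plane), |mask|=11  ⇒  voxels=39
  3. axis=1 (XZ plane), |mask|=12  ⇒  voxels=15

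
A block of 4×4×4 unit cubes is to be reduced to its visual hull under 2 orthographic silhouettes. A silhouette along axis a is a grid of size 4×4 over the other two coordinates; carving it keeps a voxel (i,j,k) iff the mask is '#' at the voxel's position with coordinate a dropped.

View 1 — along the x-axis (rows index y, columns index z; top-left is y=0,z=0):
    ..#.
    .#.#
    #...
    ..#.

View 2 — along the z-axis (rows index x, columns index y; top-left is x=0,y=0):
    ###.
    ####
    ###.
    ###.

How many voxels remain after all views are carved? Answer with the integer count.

full grid |V| = 64
after view 1 [x-axis, 5 of 16 cells solid] → remaining = 20
after view 2 [z-axis, 13 of 16 cells solid] → remaining = 17

remaining voxels: 17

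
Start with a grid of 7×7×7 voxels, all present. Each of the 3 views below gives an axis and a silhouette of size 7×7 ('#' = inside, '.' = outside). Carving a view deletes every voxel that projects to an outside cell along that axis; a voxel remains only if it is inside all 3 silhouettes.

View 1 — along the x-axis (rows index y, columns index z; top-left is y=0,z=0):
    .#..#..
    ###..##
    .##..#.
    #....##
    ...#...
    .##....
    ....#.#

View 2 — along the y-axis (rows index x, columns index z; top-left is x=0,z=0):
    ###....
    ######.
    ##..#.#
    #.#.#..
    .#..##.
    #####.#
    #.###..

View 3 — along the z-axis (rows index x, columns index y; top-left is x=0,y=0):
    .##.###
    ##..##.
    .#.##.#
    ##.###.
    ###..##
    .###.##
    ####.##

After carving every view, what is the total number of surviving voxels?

55 voxels

before carving: 343 voxels (7×7×7)
V1 x: intersect with YZ mask (18 set) -- 126 left
V2 y: intersect with XZ mask (29 set) -- 74 left
V3 z: intersect with XY mask (34 set) -- 55 left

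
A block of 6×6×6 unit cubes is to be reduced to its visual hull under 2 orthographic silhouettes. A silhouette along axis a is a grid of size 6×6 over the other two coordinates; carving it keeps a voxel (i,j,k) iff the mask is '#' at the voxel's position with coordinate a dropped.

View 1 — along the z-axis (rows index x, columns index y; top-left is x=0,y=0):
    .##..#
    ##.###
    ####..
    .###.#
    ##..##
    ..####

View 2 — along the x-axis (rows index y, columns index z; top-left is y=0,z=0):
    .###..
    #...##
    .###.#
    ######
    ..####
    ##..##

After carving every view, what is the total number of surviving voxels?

remaining voxels: 96

full grid |V| = 216
V1 z: intersect with XY mask (24 set) -- 144 left
V2 x: intersect with YZ mask (24 set) -- 96 left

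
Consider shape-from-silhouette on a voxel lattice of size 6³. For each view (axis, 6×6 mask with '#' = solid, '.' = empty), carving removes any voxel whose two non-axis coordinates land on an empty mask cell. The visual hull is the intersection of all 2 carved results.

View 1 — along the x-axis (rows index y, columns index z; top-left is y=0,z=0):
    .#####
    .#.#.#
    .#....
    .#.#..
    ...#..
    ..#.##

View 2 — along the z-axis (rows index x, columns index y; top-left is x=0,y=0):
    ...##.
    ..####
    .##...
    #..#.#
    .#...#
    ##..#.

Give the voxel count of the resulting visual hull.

full grid |V| = 216
  1. axis=0 (YZ plane), |mask|=15  ⇒  voxels=90
  2. axis=2 (XY plane), |mask|=16  ⇒  voxels=39

voxel count = 39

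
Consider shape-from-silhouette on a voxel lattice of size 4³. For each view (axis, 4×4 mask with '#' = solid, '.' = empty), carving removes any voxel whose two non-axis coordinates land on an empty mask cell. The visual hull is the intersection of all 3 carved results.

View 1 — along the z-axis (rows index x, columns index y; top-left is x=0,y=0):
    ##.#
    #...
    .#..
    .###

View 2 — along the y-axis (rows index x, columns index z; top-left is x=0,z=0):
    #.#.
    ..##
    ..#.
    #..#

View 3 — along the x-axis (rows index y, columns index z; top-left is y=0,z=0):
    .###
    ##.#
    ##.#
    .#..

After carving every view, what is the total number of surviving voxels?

initial block: 4^3 = 64
V1 z: intersect with XY mask (8 set) -- 32 left
V2 y: intersect with XZ mask (7 set) -- 15 left
V3 x: intersect with YZ mask (10 set) -- 8 left

remaining voxels: 8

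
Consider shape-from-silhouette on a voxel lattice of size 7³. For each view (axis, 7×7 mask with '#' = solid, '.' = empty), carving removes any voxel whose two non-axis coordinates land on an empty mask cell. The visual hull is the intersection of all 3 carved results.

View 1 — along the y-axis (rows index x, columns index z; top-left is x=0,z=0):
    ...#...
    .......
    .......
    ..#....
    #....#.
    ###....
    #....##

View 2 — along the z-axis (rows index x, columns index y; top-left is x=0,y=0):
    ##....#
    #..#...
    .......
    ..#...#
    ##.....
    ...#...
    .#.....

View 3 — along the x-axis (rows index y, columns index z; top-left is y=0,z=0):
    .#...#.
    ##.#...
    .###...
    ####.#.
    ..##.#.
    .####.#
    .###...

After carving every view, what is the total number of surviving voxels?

voxel count = 10

before carving: 343 voxels (7×7×7)
[1] y-view keeps 10 columns → grid now 70
[2] z-view keeps 11 columns → grid now 15
[3] x-view keeps 24 columns → grid now 10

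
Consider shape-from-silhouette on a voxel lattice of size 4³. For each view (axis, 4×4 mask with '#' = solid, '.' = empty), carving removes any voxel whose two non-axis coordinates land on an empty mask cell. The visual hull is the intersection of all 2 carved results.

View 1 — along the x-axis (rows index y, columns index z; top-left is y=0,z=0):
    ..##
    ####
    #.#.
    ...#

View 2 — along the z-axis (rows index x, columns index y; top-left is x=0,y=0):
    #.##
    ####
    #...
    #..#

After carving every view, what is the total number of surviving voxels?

full grid |V| = 64
V1 x: intersect with YZ mask (9 set) -- 36 left
V2 z: intersect with XY mask (10 set) -- 19 left

voxel count = 19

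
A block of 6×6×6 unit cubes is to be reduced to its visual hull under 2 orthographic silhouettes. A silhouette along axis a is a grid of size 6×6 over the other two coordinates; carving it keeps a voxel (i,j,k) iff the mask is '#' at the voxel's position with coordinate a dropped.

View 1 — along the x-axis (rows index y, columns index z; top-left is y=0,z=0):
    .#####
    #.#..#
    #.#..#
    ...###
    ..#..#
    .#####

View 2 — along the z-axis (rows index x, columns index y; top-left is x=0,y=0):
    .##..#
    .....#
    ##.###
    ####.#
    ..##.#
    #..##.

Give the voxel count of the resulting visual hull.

initial block: 6^3 = 216
carve view 1 (along x, YZ-mask fill 21/36): 126 voxels remain
carve view 2 (along z, XY-mask fill 20/36): 74 voxels remain

voxel count = 74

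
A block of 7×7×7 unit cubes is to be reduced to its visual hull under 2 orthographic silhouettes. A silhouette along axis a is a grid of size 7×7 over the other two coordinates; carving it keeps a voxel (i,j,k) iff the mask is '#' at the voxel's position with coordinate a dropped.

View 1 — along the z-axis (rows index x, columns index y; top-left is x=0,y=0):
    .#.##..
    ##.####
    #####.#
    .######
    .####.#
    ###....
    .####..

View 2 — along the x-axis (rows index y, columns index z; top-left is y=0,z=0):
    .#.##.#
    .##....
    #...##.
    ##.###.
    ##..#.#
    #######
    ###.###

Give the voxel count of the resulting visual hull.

full grid |V| = 343
after view 1 [z-axis, 33 of 49 cells solid] → remaining = 231
after view 2 [x-axis, 31 of 49 cells solid] → remaining = 133

voxel count = 133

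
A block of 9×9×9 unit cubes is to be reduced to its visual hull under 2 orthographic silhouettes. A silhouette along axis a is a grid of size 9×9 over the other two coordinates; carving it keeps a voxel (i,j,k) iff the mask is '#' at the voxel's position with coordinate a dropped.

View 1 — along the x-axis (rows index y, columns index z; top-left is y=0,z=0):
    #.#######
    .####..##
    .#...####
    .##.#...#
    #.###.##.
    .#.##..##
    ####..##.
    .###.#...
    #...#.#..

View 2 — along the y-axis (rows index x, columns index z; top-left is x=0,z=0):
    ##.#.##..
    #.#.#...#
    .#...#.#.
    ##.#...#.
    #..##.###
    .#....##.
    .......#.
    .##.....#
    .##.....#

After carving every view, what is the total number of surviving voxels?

start: 9×9×9 = 729 voxels
step 1: project along x, AND mask (47/81) → |grid| = 423
step 2: project along y, AND mask (32/81) → |grid| = 171

voxel count = 171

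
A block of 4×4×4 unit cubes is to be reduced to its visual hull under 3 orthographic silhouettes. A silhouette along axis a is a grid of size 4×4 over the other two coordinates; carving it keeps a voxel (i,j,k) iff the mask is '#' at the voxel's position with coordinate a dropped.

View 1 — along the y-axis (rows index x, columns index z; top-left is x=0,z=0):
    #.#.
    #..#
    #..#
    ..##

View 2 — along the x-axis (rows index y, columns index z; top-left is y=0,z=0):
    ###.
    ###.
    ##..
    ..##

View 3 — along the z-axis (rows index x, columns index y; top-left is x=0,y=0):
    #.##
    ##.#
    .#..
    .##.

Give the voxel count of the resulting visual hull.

voxel count = 9

before carving: 64 voxels (4×4×4)
carve view 1 (along y, XZ-mask fill 8/16): 32 voxels remain
carve view 2 (along x, YZ-mask fill 10/16): 18 voxels remain
carve view 3 (along z, XY-mask fill 9/16): 9 voxels remain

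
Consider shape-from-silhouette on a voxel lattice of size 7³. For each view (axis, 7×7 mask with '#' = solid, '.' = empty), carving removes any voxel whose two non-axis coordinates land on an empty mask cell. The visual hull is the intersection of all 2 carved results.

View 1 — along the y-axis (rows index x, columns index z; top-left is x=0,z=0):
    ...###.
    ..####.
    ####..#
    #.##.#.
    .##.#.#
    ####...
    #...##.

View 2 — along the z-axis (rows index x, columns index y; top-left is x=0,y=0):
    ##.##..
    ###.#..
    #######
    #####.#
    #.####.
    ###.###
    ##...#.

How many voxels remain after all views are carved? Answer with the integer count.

remaining voxels: 140

before carving: 343 voxels (7×7×7)
carve view 1 (along y, XZ-mask fill 27/49): 189 voxels remain
carve view 2 (along z, XY-mask fill 35/49): 140 voxels remain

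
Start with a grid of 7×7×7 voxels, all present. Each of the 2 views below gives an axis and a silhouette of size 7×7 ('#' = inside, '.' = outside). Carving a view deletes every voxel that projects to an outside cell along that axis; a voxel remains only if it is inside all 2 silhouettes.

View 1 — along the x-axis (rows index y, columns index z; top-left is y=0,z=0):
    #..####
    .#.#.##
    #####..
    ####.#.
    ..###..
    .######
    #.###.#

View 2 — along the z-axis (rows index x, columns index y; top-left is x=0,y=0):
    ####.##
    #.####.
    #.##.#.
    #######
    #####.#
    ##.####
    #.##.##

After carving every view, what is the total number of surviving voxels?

full grid |V| = 343
  1. axis=0 (YZ plane), |mask|=33  ⇒  voxels=231
  2. axis=2 (XY plane), |mask|=39  ⇒  voxels=189

remaining voxels: 189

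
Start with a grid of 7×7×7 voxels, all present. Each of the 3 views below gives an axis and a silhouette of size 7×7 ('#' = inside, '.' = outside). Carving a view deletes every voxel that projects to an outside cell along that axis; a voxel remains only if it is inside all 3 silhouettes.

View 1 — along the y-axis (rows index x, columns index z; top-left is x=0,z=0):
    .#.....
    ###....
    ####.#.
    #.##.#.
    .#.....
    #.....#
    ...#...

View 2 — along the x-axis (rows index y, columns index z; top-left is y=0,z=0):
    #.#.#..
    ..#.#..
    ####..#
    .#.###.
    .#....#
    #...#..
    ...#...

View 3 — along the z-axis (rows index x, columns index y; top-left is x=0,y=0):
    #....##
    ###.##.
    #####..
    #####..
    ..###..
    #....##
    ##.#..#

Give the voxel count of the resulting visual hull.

voxel count = 34

before carving: 343 voxels (7×7×7)
V1 y: intersect with XZ mask (17 set) -- 119 left
V2 x: intersect with YZ mask (19 set) -- 46 left
V3 z: intersect with XY mask (28 set) -- 34 left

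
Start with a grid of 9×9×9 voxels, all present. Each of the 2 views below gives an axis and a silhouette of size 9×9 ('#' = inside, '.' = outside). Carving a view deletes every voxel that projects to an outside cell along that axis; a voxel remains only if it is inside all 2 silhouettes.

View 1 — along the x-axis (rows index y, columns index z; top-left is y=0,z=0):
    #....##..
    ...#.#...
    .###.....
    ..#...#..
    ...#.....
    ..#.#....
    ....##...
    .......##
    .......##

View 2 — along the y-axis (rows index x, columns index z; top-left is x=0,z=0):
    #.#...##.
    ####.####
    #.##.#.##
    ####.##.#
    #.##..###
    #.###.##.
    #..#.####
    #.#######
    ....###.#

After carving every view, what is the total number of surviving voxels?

|visual hull| = 120

start: 9×9×9 = 729 voxels
V1 x: intersect with YZ mask (19 set) -- 171 left
V2 y: intersect with XZ mask (55 set) -- 120 left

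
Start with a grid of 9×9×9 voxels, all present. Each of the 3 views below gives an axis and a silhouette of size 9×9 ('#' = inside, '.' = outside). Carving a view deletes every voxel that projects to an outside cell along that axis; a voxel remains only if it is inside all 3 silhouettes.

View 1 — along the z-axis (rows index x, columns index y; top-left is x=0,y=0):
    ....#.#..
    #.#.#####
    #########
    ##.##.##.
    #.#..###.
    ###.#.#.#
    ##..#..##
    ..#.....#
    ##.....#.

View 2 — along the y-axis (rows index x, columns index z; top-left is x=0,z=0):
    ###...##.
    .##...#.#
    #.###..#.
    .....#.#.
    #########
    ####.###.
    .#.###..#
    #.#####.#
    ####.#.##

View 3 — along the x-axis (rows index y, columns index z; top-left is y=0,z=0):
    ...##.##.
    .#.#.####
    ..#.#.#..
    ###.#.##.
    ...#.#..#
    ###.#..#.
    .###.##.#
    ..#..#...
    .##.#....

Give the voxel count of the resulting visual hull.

initial block: 9^3 = 729
carve view 1 (along z, XY-mask fill 45/81): 405 voxels remain
carve view 2 (along y, XZ-mask fill 51/81): 242 voxels remain
carve view 3 (along x, YZ-mask fill 38/81): 109 voxels remain

|visual hull| = 109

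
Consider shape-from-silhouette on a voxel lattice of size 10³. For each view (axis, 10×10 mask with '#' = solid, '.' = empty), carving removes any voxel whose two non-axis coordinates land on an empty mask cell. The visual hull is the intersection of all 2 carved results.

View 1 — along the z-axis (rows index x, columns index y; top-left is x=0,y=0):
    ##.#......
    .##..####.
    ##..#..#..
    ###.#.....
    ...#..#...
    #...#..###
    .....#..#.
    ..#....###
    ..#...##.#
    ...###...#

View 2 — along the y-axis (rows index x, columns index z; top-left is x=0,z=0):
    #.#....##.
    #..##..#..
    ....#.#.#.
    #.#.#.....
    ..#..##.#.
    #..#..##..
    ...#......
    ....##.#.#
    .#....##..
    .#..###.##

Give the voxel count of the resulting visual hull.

|visual hull| = 142

full grid |V| = 1000
[1] z-view keeps 38 columns → grid now 380
[2] y-view keeps 36 columns → grid now 142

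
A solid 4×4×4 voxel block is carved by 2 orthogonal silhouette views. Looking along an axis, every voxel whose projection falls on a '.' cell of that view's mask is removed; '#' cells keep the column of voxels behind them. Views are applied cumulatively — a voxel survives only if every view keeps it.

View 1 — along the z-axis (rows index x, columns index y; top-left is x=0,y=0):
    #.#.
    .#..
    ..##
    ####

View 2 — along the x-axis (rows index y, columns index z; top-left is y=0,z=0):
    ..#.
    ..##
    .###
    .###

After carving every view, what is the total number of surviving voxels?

full grid |V| = 64
  1. axis=2 (XY plane), |mask|=9  ⇒  voxels=36
  2. axis=0 (YZ plane), |mask|=9  ⇒  voxels=21

|visual hull| = 21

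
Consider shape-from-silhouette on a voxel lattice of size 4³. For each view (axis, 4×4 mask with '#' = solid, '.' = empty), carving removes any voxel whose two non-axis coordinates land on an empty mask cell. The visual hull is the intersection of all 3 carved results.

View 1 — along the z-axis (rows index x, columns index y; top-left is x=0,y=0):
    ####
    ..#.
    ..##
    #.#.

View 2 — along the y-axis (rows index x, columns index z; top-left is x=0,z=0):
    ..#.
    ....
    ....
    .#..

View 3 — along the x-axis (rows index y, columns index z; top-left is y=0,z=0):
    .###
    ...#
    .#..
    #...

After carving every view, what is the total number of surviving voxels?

initial block: 4^3 = 64
V1 z: intersect with XY mask (9 set) -- 36 left
V2 y: intersect with XZ mask (2 set) -- 6 left
V3 x: intersect with YZ mask (6 set) -- 3 left

3 voxels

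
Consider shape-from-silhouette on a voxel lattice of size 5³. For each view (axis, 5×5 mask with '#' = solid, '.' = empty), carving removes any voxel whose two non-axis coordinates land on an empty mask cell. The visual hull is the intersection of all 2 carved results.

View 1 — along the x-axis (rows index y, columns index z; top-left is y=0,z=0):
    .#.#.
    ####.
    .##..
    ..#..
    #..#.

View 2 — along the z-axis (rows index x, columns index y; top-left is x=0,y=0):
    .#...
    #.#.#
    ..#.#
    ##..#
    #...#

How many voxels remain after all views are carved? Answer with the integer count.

|visual hull| = 26

full grid |V| = 125
[1] x-view keeps 11 columns → grid now 55
[2] z-view keeps 11 columns → grid now 26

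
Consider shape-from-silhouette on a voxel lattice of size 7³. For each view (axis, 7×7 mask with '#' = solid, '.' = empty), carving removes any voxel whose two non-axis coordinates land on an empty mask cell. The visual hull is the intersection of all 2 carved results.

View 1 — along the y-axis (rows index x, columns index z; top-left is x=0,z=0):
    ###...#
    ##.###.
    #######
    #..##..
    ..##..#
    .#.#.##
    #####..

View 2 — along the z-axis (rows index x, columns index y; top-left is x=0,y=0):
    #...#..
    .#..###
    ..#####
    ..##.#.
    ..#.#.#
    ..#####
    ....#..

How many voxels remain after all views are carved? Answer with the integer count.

start: 7×7×7 = 343 voxels
after view 1 [y-axis, 31 of 49 cells solid] → remaining = 217
after view 2 [z-axis, 23 of 49 cells solid] → remaining = 106

voxel count = 106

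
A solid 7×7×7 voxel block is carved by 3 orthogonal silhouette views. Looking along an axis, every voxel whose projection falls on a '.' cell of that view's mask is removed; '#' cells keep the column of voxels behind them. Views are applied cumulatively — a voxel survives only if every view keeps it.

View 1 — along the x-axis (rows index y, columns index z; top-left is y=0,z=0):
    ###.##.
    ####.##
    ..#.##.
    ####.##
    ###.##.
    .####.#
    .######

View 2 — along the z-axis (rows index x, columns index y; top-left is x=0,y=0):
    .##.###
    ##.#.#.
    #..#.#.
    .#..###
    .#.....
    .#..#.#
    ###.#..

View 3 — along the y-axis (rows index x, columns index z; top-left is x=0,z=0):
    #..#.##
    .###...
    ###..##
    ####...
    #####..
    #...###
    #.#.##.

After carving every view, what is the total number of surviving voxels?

remaining voxels: 75

before carving: 343 voxels (7×7×7)
step 1: project along x, AND mask (36/49) → |grid| = 252
step 2: project along z, AND mask (24/49) → |grid| = 127
step 3: project along y, AND mask (29/49) → |grid| = 75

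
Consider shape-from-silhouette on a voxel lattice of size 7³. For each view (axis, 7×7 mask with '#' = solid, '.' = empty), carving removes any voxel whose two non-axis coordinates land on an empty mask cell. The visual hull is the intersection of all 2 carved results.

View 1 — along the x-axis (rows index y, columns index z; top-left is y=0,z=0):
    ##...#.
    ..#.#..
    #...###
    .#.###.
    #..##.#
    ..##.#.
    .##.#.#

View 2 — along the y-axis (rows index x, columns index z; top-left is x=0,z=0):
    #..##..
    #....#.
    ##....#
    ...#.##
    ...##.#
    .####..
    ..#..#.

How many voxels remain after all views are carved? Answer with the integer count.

|visual hull| = 69

before carving: 343 voxels (7×7×7)
carve view 1 (along x, YZ-mask fill 24/49): 168 voxels remain
carve view 2 (along y, XZ-mask fill 20/49): 69 voxels remain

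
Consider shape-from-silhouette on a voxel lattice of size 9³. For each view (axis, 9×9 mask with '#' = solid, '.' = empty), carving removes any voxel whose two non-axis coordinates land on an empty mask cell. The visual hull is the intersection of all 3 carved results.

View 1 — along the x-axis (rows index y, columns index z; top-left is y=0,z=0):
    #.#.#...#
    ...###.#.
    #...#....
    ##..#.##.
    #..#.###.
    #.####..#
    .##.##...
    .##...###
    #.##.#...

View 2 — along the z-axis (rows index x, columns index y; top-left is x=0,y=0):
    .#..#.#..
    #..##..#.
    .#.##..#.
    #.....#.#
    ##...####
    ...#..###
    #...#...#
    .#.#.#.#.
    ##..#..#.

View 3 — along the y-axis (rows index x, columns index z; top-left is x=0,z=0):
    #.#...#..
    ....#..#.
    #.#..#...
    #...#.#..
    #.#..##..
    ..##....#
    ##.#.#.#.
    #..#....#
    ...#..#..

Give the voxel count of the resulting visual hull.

initial block: 9^3 = 729
step 1: project along x, AND mask (39/81) → |grid| = 351
step 2: project along z, AND mask (35/81) → |grid| = 159
step 3: project along y, AND mask (28/81) → |grid| = 53

|visual hull| = 53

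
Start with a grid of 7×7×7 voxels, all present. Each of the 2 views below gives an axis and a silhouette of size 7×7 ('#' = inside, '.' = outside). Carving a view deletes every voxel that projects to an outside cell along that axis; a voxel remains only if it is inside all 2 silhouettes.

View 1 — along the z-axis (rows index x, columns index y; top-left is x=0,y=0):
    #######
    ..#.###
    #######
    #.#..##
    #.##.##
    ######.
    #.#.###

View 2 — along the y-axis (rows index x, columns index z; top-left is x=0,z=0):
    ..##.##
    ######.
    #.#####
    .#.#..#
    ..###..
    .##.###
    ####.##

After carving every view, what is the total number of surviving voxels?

voxel count = 181

start: 7×7×7 = 343 voxels
[1] z-view keeps 38 columns → grid now 266
[2] y-view keeps 33 columns → grid now 181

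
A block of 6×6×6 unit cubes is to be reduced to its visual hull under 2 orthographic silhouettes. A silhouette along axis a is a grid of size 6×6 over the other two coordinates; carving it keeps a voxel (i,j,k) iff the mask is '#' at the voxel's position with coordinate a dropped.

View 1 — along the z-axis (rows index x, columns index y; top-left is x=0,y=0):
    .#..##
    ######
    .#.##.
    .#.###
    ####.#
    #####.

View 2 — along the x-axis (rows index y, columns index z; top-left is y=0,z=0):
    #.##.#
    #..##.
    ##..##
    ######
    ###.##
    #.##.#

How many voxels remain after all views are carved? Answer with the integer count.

remaining voxels: 113

full grid |V| = 216
carve view 1 (along z, XY-mask fill 26/36): 156 voxels remain
carve view 2 (along x, YZ-mask fill 26/36): 113 voxels remain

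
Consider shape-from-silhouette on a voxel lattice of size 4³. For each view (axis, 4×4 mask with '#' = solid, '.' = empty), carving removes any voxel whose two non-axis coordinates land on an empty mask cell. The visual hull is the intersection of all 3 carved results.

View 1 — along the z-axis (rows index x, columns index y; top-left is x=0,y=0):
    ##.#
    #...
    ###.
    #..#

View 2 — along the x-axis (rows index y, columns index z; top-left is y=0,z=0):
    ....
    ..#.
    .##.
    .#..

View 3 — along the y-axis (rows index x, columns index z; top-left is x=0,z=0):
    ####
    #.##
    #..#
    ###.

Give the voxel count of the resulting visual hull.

before carving: 64 voxels (4×4×4)
V1 z: intersect with XY mask (9 set) -- 36 left
V2 x: intersect with YZ mask (4 set) -- 6 left
V3 y: intersect with XZ mask (12 set) -- 3 left

voxel count = 3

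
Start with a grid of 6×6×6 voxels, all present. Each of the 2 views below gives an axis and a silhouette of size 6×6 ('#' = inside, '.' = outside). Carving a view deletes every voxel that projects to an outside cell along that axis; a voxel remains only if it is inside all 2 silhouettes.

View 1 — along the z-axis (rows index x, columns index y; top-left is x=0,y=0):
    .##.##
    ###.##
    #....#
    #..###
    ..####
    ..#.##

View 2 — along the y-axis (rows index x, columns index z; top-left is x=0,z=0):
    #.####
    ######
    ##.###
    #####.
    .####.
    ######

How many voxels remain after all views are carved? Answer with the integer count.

voxel count = 114

initial block: 6^3 = 216
  1. axis=2 (XY plane), |mask|=22  ⇒  voxels=132
  2. axis=1 (XZ plane), |mask|=31  ⇒  voxels=114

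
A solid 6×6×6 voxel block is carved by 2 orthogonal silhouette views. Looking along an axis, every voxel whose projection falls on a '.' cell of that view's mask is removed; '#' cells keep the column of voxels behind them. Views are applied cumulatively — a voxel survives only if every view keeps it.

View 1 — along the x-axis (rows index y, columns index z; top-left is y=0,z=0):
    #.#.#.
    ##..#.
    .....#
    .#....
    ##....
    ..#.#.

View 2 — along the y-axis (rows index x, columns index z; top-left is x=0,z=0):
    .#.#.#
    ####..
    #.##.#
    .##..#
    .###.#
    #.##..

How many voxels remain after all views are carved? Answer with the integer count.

start: 6×6×6 = 216 voxels
[1] x-view keeps 12 columns → grid now 72
[2] y-view keeps 21 columns → grid now 35

35 voxels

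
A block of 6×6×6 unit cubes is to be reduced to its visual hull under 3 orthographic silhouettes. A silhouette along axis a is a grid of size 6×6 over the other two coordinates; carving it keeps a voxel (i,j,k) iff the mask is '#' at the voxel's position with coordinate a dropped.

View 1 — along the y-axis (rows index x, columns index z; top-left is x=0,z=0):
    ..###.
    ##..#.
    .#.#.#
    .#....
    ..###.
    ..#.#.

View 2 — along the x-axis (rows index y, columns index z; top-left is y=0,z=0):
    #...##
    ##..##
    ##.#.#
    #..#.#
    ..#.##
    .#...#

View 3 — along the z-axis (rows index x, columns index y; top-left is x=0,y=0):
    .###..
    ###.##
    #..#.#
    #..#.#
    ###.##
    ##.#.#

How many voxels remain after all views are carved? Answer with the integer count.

full grid |V| = 216
V1 y: intersect with XZ mask (15 set) -- 90 left
V2 x: intersect with YZ mask (19 set) -- 40 left
V3 z: intersect with XY mask (23 set) -- 25 left

|visual hull| = 25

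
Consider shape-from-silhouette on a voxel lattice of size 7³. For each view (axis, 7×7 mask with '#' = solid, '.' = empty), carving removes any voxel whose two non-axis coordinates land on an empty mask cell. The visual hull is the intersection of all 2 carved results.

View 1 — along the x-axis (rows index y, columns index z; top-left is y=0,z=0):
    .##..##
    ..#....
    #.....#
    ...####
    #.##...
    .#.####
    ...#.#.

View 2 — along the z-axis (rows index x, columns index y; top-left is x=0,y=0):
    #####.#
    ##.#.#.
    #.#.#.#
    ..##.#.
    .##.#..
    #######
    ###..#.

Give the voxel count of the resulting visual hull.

full grid |V| = 343
step 1: project along x, AND mask (21/49) → |grid| = 147
step 2: project along z, AND mask (31/49) → |grid| = 91

|visual hull| = 91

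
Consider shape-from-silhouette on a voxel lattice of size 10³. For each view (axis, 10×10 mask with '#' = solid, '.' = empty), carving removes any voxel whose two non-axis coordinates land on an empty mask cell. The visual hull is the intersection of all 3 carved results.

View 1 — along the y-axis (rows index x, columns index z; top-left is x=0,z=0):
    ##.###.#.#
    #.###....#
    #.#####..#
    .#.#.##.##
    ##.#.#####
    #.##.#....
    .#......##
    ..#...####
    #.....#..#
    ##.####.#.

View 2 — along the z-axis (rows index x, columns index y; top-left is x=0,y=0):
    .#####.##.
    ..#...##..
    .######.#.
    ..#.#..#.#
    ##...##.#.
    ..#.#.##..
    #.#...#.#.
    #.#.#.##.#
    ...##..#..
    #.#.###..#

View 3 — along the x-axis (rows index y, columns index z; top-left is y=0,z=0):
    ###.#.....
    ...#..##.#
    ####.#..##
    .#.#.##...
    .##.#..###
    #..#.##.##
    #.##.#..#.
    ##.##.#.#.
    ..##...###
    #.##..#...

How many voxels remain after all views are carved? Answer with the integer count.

before carving: 1000 voxels (10×10×10)
[1] y-view keeps 55 columns → grid now 550
[2] z-view keeps 49 columns → grid now 286
[3] x-view keeps 51 columns → grid now 155

155 voxels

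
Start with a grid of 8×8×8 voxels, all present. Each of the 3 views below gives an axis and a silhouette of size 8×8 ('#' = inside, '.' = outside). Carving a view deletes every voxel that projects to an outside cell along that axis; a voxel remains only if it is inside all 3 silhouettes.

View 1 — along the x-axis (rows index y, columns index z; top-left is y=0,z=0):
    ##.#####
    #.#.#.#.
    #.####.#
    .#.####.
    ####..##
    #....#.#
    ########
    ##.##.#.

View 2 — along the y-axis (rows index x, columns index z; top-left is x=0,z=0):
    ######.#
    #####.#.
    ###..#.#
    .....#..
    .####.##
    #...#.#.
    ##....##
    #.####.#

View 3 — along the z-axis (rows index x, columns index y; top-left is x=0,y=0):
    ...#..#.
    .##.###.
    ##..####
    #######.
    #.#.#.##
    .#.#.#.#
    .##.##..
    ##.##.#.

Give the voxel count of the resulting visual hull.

remaining voxels: 120

full grid |V| = 512
  1. axis=0 (YZ plane), |mask|=44  ⇒  voxels=352
  2. axis=1 (XZ plane), |mask|=38  ⇒  voxels=210
  3. axis=2 (XY plane), |mask|=38  ⇒  voxels=120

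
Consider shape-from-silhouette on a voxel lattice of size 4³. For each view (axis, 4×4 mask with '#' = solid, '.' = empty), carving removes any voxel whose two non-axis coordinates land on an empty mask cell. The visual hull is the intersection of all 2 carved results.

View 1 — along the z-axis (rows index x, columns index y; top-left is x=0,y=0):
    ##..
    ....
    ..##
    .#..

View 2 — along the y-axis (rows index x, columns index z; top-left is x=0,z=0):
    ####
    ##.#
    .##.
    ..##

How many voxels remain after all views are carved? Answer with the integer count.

voxel count = 14

start: 4×4×4 = 64 voxels
after view 1 [z-axis, 5 of 16 cells solid] → remaining = 20
after view 2 [y-axis, 11 of 16 cells solid] → remaining = 14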